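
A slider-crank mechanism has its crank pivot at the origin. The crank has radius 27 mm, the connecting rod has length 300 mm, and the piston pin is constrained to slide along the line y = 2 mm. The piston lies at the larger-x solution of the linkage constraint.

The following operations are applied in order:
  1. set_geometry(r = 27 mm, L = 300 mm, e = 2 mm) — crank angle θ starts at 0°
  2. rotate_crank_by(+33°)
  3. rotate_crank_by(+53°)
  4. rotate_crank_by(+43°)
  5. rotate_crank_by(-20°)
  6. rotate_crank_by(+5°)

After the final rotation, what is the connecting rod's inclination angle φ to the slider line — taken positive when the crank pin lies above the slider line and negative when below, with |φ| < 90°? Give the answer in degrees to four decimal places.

4.3330

set_geometry: r = 27 mm, L = 300 mm, e = 2 mm; θ ← 0°
rotate_crank_by(+33°): θ ← 0° +33° = 33°
rotate_crank_by(+53°): θ ← 33° +53° = 86°
rotate_crank_by(+43°): θ ← 86° +43° = 129°
rotate_crank_by(-20°): θ ← 129° -20° = 109°
rotate_crank_by(+5°): θ ← 109° +5° = 114°
crank pin P = (r cos θ, r sin θ) = (-10.981889, 24.665727)
h = r sin θ − e = 24.665727 − 2 = 22.665727
sin φ = h / L = 22.665727 / 300 = 0.07555242
φ = arcsin(0.07555242) = 4.332964°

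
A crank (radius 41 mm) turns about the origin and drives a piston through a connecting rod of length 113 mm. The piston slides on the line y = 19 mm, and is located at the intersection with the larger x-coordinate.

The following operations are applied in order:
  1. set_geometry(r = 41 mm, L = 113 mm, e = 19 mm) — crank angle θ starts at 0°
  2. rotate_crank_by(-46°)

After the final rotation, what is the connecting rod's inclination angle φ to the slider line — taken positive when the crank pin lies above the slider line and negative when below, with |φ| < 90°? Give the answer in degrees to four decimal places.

-25.4131

set_geometry: r = 41 mm, L = 113 mm, e = 19 mm; θ ← 0°
rotate_crank_by(-46°): θ ← 0° -46° = -46°
crank pin P = (r cos θ, r sin θ) = (28.480993, -29.492932)
h = r sin θ − e = -29.492932 − 19 = -48.492932
sin φ = h / L = -48.492932 / 113 = -0.42914099
φ = arcsin(-0.42914099) = -25.413058°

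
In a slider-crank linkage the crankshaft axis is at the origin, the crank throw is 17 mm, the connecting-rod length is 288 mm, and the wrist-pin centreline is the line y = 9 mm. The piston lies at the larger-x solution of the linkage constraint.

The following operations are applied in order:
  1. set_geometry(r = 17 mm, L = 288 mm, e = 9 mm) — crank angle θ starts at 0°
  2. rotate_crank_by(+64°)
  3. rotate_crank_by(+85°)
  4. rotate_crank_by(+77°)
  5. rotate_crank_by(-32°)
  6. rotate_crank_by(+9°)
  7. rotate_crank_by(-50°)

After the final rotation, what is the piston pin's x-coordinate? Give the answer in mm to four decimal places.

set_geometry: r = 17 mm, L = 288 mm, e = 9 mm; θ ← 0°
rotate_crank_by(+64°): θ ← 0° +64° = 64°
rotate_crank_by(+85°): θ ← 64° +85° = 149°
rotate_crank_by(+77°): θ ← 149° +77° = 226°
rotate_crank_by(-32°): θ ← 226° -32° = 194°
rotate_crank_by(+9°): θ ← 194° +9° = 203°
rotate_crank_by(-50°): θ ← 203° -50° = 153°
crank pin P = (r cos θ, r sin θ) = (-15.147111, 7.717838)
h = r sin θ − e = 7.717838 − 9 = -1.282162
x = r cos θ + √(L² − h²) = -15.147111 + √(82944.0 − 1.6439) = -15.147111 + 287.997146 = 272.850035

272.8500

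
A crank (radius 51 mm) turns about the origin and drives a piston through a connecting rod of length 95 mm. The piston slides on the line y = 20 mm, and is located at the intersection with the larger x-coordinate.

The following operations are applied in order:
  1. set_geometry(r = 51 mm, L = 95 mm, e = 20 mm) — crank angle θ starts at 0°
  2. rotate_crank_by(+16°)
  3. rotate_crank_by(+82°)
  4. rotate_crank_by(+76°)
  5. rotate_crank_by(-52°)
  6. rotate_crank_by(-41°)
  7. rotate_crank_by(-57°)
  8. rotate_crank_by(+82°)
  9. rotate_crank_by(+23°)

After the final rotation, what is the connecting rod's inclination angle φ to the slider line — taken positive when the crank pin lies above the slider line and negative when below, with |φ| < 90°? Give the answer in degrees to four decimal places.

11.9278

set_geometry: r = 51 mm, L = 95 mm, e = 20 mm; θ ← 0°
rotate_crank_by(+16°): θ ← 0° +16° = 16°
rotate_crank_by(+82°): θ ← 16° +82° = 98°
rotate_crank_by(+76°): θ ← 98° +76° = 174°
rotate_crank_by(-52°): θ ← 174° -52° = 122°
rotate_crank_by(-41°): θ ← 122° -41° = 81°
rotate_crank_by(-57°): θ ← 81° -57° = 24°
rotate_crank_by(+82°): θ ← 24° +82° = 106°
rotate_crank_by(+23°): θ ← 106° +23° = 129°
crank pin P = (r cos θ, r sin θ) = (-32.095340, 39.634444)
h = r sin θ − e = 39.634444 − 20 = 19.634444
sin φ = h / L = 19.634444 / 95 = 0.20667836
φ = arcsin(0.20667836) = 11.927766°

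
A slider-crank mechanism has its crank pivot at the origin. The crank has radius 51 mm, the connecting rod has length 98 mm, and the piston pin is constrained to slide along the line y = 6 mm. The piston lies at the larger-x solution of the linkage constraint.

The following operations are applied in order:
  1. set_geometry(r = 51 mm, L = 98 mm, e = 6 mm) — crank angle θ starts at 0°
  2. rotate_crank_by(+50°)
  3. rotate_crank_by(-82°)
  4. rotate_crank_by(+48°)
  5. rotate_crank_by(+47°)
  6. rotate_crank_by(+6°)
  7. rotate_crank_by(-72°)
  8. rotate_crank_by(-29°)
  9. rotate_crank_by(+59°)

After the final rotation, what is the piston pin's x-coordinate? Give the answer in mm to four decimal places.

141.9284

set_geometry: r = 51 mm, L = 98 mm, e = 6 mm; θ ← 0°
rotate_crank_by(+50°): θ ← 0° +50° = 50°
rotate_crank_by(-82°): θ ← 50° -82° = -32°
rotate_crank_by(+48°): θ ← -32° +48° = 16°
rotate_crank_by(+47°): θ ← 16° +47° = 63°
rotate_crank_by(+6°): θ ← 63° +6° = 69°
rotate_crank_by(-72°): θ ← 69° -72° = -3°
rotate_crank_by(-29°): θ ← -3° -29° = -32°
rotate_crank_by(+59°): θ ← -32° +59° = 27°
crank pin P = (r cos θ, r sin θ) = (45.441333, 23.153515)
h = r sin θ − e = 23.153515 − 6 = 17.153515
x = r cos θ + √(L² − h²) = 45.441333 + √(9604.0 − 294.2431) = 45.441333 + 96.487082 = 141.928414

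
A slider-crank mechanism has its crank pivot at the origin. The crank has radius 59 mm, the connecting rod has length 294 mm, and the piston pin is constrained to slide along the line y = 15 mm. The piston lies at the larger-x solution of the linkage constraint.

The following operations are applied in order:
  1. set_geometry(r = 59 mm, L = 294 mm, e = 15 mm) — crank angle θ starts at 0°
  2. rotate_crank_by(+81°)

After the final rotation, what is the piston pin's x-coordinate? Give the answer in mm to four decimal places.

300.0275

set_geometry: r = 59 mm, L = 294 mm, e = 15 mm; θ ← 0°
rotate_crank_by(+81°): θ ← 0° +81° = 81°
crank pin P = (r cos θ, r sin θ) = (9.229633, 58.273612)
h = r sin θ − e = 58.273612 − 15 = 43.273612
x = r cos θ + √(L² − h²) = 9.229633 + √(86436.0 − 1872.6055) = 9.229633 + 290.797858 = 300.027492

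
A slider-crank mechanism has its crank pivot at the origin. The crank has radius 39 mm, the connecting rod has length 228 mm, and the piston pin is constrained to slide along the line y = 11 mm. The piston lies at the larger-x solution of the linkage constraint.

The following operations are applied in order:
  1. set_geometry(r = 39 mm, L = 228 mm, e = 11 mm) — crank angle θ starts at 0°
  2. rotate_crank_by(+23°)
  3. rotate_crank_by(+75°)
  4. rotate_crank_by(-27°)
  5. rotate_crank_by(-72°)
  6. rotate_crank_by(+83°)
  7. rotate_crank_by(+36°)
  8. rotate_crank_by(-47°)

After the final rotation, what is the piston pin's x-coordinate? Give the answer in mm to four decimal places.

239.2241

set_geometry: r = 39 mm, L = 228 mm, e = 11 mm; θ ← 0°
rotate_crank_by(+23°): θ ← 0° +23° = 23°
rotate_crank_by(+75°): θ ← 23° +75° = 98°
rotate_crank_by(-27°): θ ← 98° -27° = 71°
rotate_crank_by(-72°): θ ← 71° -72° = -1°
rotate_crank_by(+83°): θ ← -1° +83° = 82°
rotate_crank_by(+36°): θ ← 82° +36° = 118°
rotate_crank_by(-47°): θ ← 118° -47° = 71°
crank pin P = (r cos θ, r sin θ) = (12.697158, 36.875224)
h = r sin θ − e = 36.875224 − 11 = 25.875224
x = r cos θ + √(L² − h²) = 12.697158 + √(51984.0 − 669.5272) = 12.697158 + 226.526980 = 239.224138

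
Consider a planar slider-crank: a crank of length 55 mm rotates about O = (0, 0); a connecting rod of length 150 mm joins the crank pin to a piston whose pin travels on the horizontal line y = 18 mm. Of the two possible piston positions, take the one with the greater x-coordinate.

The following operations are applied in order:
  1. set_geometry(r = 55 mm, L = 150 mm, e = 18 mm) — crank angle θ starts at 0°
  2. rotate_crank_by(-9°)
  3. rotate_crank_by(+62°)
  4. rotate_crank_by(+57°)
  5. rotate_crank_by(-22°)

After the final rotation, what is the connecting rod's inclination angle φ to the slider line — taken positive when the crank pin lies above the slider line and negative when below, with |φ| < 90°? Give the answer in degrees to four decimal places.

set_geometry: r = 55 mm, L = 150 mm, e = 18 mm; θ ← 0°
rotate_crank_by(-9°): θ ← 0° -9° = -9°
rotate_crank_by(+62°): θ ← -9° +62° = 53°
rotate_crank_by(+57°): θ ← 53° +57° = 110°
rotate_crank_by(-22°): θ ← 110° -22° = 88°
crank pin P = (r cos θ, r sin θ) = (1.919472, 54.966495)
h = r sin θ − e = 54.966495 − 18 = 36.966495
sin φ = h / L = 36.966495 / 150 = 0.24644330
φ = arcsin(0.24644330) = 14.267145°

14.2671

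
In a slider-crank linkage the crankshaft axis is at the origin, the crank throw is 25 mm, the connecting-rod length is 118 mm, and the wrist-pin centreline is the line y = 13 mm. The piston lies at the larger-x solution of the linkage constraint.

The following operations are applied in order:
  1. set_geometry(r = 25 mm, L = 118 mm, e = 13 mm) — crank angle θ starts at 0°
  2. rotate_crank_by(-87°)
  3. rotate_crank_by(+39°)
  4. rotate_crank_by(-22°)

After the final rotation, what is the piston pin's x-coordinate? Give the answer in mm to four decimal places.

set_geometry: r = 25 mm, L = 118 mm, e = 13 mm; θ ← 0°
rotate_crank_by(-87°): θ ← 0° -87° = -87°
rotate_crank_by(+39°): θ ← -87° +39° = -48°
rotate_crank_by(-22°): θ ← -48° -22° = -70°
crank pin P = (r cos θ, r sin θ) = (8.550504, -23.492316)
h = r sin θ − e = -23.492316 − 13 = -36.492316
x = r cos θ + √(L² − h²) = 8.550504 + √(13924.0 − 1331.6891) = 8.550504 + 112.215466 = 120.765970

120.7660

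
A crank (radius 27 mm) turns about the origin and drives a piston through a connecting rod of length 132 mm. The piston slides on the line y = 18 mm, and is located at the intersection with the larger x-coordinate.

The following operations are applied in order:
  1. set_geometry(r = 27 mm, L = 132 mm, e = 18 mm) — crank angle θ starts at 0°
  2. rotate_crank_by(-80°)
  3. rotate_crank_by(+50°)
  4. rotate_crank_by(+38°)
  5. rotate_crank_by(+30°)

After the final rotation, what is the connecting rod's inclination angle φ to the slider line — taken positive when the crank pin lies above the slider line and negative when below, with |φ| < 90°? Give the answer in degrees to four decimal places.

set_geometry: r = 27 mm, L = 132 mm, e = 18 mm; θ ← 0°
rotate_crank_by(-80°): θ ← 0° -80° = -80°
rotate_crank_by(+50°): θ ← -80° +50° = -30°
rotate_crank_by(+38°): θ ← -30° +38° = 8°
rotate_crank_by(+30°): θ ← 8° +30° = 38°
crank pin P = (r cos θ, r sin θ) = (21.276290, 16.622860)
h = r sin θ − e = 16.622860 − 18 = -1.377140
sin φ = h / L = -1.377140 / 132 = -0.01043288
φ = arcsin(-0.01043288) = -0.597771°

-0.5978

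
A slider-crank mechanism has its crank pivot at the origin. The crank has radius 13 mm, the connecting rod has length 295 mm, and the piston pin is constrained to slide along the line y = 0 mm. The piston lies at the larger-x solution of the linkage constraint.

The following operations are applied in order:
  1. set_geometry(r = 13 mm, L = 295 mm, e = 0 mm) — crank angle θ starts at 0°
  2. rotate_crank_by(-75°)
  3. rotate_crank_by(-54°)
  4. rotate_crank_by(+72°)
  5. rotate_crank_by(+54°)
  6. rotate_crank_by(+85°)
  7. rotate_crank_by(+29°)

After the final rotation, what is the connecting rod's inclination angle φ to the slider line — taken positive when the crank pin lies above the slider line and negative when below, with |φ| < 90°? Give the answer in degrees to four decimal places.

2.3579

set_geometry: r = 13 mm, L = 295 mm, e = 0 mm; θ ← 0°
rotate_crank_by(-75°): θ ← 0° -75° = -75°
rotate_crank_by(-54°): θ ← -75° -54° = -129°
rotate_crank_by(+72°): θ ← -129° +72° = -57°
rotate_crank_by(+54°): θ ← -57° +54° = -3°
rotate_crank_by(+85°): θ ← -3° +85° = 82°
rotate_crank_by(+29°): θ ← 82° +29° = 111°
crank pin P = (r cos θ, r sin θ) = (-4.658783, 12.136546)
h = r sin θ − e = 12.136546 − 0 = 12.136546
sin φ = h / L = 12.136546 / 295 = 0.04114083
φ = arcsin(0.04114083) = 2.357862°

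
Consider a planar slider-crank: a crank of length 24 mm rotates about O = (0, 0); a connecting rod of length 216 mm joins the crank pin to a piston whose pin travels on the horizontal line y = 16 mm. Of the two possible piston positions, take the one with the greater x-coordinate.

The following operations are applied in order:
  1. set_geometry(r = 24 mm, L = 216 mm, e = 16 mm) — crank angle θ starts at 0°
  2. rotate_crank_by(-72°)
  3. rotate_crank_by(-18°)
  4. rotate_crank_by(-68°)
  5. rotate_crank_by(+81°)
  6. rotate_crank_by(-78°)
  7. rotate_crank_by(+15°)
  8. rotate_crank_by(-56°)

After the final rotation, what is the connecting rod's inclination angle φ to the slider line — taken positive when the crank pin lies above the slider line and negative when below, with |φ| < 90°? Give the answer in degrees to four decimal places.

-2.4902

set_geometry: r = 24 mm, L = 216 mm, e = 16 mm; θ ← 0°
rotate_crank_by(-72°): θ ← 0° -72° = -72°
rotate_crank_by(-18°): θ ← -72° -18° = -90°
rotate_crank_by(-68°): θ ← -90° -68° = -158°
rotate_crank_by(+81°): θ ← -158° +81° = -77°
rotate_crank_by(-78°): θ ← -77° -78° = -155°
rotate_crank_by(+15°): θ ← -155° +15° = -140°
rotate_crank_by(-56°): θ ← -140° -56° = -196°
crank pin P = (r cos θ, r sin θ) = (-23.070281, 6.615297)
h = r sin θ − e = 6.615297 − 16 = -9.384703
sin φ = h / L = -9.384703 / 216 = -0.04344770
φ = arcsin(-0.04344770) = -2.490154°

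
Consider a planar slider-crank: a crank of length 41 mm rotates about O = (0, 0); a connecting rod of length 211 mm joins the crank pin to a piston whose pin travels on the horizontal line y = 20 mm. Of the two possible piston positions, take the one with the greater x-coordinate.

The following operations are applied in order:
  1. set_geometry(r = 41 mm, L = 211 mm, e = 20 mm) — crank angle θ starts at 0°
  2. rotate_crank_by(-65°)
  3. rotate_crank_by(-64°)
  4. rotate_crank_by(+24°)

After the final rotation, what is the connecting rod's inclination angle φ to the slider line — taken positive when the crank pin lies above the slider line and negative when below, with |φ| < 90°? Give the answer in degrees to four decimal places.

set_geometry: r = 41 mm, L = 211 mm, e = 20 mm; θ ← 0°
rotate_crank_by(-65°): θ ← 0° -65° = -65°
rotate_crank_by(-64°): θ ← -65° -64° = -129°
rotate_crank_by(+24°): θ ← -129° +24° = -105°
crank pin P = (r cos θ, r sin θ) = (-10.611581, -39.602959)
h = r sin θ − e = -39.602959 − 20 = -59.602959
sin φ = h / L = -59.602959 / 211 = -0.28247848
φ = arcsin(-0.28247848) = -16.408184°

-16.4082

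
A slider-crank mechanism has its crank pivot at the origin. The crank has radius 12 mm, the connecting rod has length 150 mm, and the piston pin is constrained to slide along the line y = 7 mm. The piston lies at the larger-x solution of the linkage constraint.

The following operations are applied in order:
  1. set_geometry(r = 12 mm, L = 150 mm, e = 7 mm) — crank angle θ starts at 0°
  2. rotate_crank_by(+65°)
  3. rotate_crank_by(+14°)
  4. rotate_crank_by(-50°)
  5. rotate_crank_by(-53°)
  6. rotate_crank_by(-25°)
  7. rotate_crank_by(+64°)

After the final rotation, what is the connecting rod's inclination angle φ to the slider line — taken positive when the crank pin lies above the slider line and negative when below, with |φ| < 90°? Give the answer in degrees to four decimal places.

set_geometry: r = 12 mm, L = 150 mm, e = 7 mm; θ ← 0°
rotate_crank_by(+65°): θ ← 0° +65° = 65°
rotate_crank_by(+14°): θ ← 65° +14° = 79°
rotate_crank_by(-50°): θ ← 79° -50° = 29°
rotate_crank_by(-53°): θ ← 29° -53° = -24°
rotate_crank_by(-25°): θ ← -24° -25° = -49°
rotate_crank_by(+64°): θ ← -49° +64° = 15°
crank pin P = (r cos θ, r sin θ) = (11.591110, 3.105829)
h = r sin θ − e = 3.105829 − 7 = -3.894171
sin φ = h / L = -3.894171 / 150 = -0.02596114
φ = arcsin(-0.02596114) = -1.487631°

-1.4876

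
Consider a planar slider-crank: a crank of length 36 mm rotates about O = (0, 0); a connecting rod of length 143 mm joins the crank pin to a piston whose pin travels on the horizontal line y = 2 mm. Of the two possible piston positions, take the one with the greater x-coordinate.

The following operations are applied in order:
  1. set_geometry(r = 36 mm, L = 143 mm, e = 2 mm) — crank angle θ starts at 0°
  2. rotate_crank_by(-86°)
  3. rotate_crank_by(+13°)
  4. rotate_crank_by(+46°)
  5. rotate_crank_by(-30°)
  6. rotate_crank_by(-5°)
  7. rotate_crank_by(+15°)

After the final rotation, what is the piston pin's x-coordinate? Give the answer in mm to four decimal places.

164.7179

set_geometry: r = 36 mm, L = 143 mm, e = 2 mm; θ ← 0°
rotate_crank_by(-86°): θ ← 0° -86° = -86°
rotate_crank_by(+13°): θ ← -86° +13° = -73°
rotate_crank_by(+46°): θ ← -73° +46° = -27°
rotate_crank_by(-30°): θ ← -27° -30° = -57°
rotate_crank_by(-5°): θ ← -57° -5° = -62°
rotate_crank_by(+15°): θ ← -62° +15° = -47°
crank pin P = (r cos θ, r sin θ) = (24.551941, -26.328733)
h = r sin θ − e = -26.328733 − 2 = -28.328733
x = r cos θ + √(L² − h²) = 24.551941 + √(20449.0 − 802.5171) = 24.551941 + 140.165912 = 164.717853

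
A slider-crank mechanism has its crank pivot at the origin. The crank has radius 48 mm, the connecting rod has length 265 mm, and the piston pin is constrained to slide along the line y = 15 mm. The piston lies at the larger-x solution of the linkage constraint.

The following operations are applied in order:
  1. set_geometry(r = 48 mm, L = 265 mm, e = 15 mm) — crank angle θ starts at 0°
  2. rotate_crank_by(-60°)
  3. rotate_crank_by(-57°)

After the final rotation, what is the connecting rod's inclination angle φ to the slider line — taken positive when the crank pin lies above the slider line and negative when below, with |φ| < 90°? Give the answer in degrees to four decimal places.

set_geometry: r = 48 mm, L = 265 mm, e = 15 mm; θ ← 0°
rotate_crank_by(-60°): θ ← 0° -60° = -60°
rotate_crank_by(-57°): θ ← -60° -57° = -117°
crank pin P = (r cos θ, r sin θ) = (-21.791544, -42.768313)
h = r sin θ − e = -42.768313 − 15 = -57.768313
sin φ = h / L = -57.768313 / 265 = -0.21799363
φ = arcsin(-0.21799363) = -12.591217°

-12.5912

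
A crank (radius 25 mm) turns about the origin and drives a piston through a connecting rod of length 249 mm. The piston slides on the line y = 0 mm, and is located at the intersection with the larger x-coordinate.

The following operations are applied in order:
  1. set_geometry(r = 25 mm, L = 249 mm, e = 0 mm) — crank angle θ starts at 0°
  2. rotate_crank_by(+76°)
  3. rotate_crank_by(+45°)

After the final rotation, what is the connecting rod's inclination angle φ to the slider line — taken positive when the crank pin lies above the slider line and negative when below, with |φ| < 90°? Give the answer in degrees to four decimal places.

4.9370

set_geometry: r = 25 mm, L = 249 mm, e = 0 mm; θ ← 0°
rotate_crank_by(+76°): θ ← 0° +76° = 76°
rotate_crank_by(+45°): θ ← 76° +45° = 121°
crank pin P = (r cos θ, r sin θ) = (-12.875952, 21.429183)
h = r sin θ − e = 21.429183 − 0 = 21.429183
sin φ = h / L = 21.429183 / 249 = 0.08606097
φ = arcsin(0.08606097) = 4.937038°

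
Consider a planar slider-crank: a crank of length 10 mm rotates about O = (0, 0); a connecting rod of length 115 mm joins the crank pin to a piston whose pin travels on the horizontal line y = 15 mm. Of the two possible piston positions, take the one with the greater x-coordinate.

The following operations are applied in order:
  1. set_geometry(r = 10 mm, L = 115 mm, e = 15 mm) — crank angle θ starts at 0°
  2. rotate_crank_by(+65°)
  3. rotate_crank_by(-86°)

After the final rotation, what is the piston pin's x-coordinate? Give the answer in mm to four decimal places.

set_geometry: r = 10 mm, L = 115 mm, e = 15 mm; θ ← 0°
rotate_crank_by(+65°): θ ← 0° +65° = 65°
rotate_crank_by(-86°): θ ← 65° -86° = -21°
crank pin P = (r cos θ, r sin θ) = (9.335804, -3.583679)
h = r sin θ − e = -3.583679 − 15 = -18.583679
x = r cos θ + √(L² − h²) = 9.335804 + √(13225.0 − 345.3531) = 9.335804 + 113.488532 = 122.824336

122.8243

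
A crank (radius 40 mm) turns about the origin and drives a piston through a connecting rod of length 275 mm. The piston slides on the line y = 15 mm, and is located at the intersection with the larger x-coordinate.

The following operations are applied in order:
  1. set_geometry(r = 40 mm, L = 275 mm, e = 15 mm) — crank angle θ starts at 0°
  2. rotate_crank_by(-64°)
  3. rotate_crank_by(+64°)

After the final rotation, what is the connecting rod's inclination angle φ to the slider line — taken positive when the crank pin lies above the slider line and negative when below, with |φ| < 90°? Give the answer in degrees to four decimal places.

-3.1268

set_geometry: r = 40 mm, L = 275 mm, e = 15 mm; θ ← 0°
rotate_crank_by(-64°): θ ← 0° -64° = -64°
rotate_crank_by(+64°): θ ← -64° +64° = 0°
crank pin P = (r cos θ, r sin θ) = (40.000000, 0.000000)
h = r sin θ − e = 0.000000 − 15 = -15.000000
sin φ = h / L = -15.000000 / 275 = -0.05454545
φ = arcsin(-0.05454545) = -3.126776°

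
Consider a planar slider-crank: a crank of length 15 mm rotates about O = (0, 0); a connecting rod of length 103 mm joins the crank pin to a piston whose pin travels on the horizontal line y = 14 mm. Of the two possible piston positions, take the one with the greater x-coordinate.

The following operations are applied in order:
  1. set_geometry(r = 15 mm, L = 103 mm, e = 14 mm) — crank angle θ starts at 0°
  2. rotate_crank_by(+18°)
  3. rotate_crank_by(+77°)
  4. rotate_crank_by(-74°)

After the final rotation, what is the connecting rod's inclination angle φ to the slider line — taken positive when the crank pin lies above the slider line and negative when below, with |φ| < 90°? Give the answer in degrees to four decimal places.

set_geometry: r = 15 mm, L = 103 mm, e = 14 mm; θ ← 0°
rotate_crank_by(+18°): θ ← 0° +18° = 18°
rotate_crank_by(+77°): θ ← 18° +77° = 95°
rotate_crank_by(-74°): θ ← 95° -74° = 21°
crank pin P = (r cos θ, r sin θ) = (14.003706, 5.375519)
h = r sin θ − e = 5.375519 − 14 = -8.624481
sin φ = h / L = -8.624481 / 103 = -0.08373282
φ = arcsin(-0.08373282) = -4.803161°

-4.8032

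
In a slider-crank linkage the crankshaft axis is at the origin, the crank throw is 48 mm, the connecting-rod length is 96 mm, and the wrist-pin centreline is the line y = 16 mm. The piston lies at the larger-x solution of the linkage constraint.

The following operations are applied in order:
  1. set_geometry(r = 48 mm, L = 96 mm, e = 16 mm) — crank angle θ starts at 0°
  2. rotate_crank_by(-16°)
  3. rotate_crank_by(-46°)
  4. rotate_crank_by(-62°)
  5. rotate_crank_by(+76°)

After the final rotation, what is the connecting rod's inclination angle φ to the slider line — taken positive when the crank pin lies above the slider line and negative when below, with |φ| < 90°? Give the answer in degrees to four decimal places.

-32.5638

set_geometry: r = 48 mm, L = 96 mm, e = 16 mm; θ ← 0°
rotate_crank_by(-16°): θ ← 0° -16° = -16°
rotate_crank_by(-46°): θ ← -16° -46° = -62°
rotate_crank_by(-62°): θ ← -62° -62° = -124°
rotate_crank_by(+76°): θ ← -124° +76° = -48°
crank pin P = (r cos θ, r sin θ) = (32.118269, -35.670952)
h = r sin θ − e = -35.670952 − 16 = -51.670952
sin φ = h / L = -51.670952 / 96 = -0.53823908
φ = arcsin(-0.53823908) = -32.563846°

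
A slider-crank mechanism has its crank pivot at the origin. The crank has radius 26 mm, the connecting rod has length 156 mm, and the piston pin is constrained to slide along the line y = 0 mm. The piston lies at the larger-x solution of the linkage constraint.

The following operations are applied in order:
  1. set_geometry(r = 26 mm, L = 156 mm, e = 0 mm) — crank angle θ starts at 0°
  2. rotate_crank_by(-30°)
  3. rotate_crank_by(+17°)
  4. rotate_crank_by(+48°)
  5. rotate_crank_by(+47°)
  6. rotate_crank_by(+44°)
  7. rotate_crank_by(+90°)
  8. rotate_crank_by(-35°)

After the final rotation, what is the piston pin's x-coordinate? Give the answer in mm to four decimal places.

130.0033

set_geometry: r = 26 mm, L = 156 mm, e = 0 mm; θ ← 0°
rotate_crank_by(-30°): θ ← 0° -30° = -30°
rotate_crank_by(+17°): θ ← -30° +17° = -13°
rotate_crank_by(+48°): θ ← -13° +48° = 35°
rotate_crank_by(+47°): θ ← 35° +47° = 82°
rotate_crank_by(+44°): θ ← 82° +44° = 126°
rotate_crank_by(+90°): θ ← 126° +90° = 216°
rotate_crank_by(-35°): θ ← 216° -35° = 181°
crank pin P = (r cos θ, r sin θ) = (-25.996040, -0.453763)
h = r sin θ − e = -0.453763 − 0 = -0.453763
x = r cos θ + √(L² − h²) = -25.996040 + √(24336.0 − 0.2059) = -25.996040 + 155.999340 = 130.003300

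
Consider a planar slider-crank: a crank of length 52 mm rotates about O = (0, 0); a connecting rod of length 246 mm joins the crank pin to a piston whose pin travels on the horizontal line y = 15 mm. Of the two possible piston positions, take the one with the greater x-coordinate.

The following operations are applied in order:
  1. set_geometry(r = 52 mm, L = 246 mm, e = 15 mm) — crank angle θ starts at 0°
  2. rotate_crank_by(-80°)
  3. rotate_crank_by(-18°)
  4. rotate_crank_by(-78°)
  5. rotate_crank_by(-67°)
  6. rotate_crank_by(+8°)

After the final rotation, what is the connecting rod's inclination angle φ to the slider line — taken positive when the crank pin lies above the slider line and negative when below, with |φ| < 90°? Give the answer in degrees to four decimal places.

set_geometry: r = 52 mm, L = 246 mm, e = 15 mm; θ ← 0°
rotate_crank_by(-80°): θ ← 0° -80° = -80°
rotate_crank_by(-18°): θ ← -80° -18° = -98°
rotate_crank_by(-78°): θ ← -98° -78° = -176°
rotate_crank_by(-67°): θ ← -176° -67° = -243°
rotate_crank_by(+8°): θ ← -243° +8° = -235°
crank pin P = (r cos θ, r sin θ) = (-29.825975, 42.595906)
h = r sin θ − e = 42.595906 − 15 = 27.595906
sin φ = h / L = 27.595906 / 246 = 0.11217848
φ = arcsin(0.11217848) = 6.440911°

6.4409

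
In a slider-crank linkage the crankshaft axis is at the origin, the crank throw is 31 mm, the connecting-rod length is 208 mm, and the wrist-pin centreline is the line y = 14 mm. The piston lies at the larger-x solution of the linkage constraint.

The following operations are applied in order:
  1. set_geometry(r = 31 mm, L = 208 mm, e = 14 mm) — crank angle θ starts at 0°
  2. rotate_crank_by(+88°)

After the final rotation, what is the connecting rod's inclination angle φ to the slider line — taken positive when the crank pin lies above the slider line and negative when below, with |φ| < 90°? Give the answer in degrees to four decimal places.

4.6828

set_geometry: r = 31 mm, L = 208 mm, e = 14 mm; θ ← 0°
rotate_crank_by(+88°): θ ← 0° +88° = 88°
crank pin P = (r cos θ, r sin θ) = (1.081884, 30.981116)
h = r sin θ − e = 30.981116 − 14 = 16.981116
sin φ = h / L = 16.981116 / 208 = 0.08163998
φ = arcsin(0.08163998) = 4.682838°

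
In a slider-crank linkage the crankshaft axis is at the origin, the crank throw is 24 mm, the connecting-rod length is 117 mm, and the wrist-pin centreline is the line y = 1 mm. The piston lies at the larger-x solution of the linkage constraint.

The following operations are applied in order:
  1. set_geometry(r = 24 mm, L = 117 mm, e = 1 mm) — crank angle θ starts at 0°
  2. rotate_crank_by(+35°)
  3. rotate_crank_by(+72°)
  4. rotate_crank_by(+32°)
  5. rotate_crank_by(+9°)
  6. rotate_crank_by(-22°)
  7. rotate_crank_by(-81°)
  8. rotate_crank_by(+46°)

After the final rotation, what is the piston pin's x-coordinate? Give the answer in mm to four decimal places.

114.2989

set_geometry: r = 24 mm, L = 117 mm, e = 1 mm; θ ← 0°
rotate_crank_by(+35°): θ ← 0° +35° = 35°
rotate_crank_by(+72°): θ ← 35° +72° = 107°
rotate_crank_by(+32°): θ ← 107° +32° = 139°
rotate_crank_by(+9°): θ ← 139° +9° = 148°
rotate_crank_by(-22°): θ ← 148° -22° = 126°
rotate_crank_by(-81°): θ ← 126° -81° = 45°
rotate_crank_by(+46°): θ ← 45° +46° = 91°
crank pin P = (r cos θ, r sin θ) = (-0.418858, 23.996345)
h = r sin θ − e = 23.996345 − 1 = 22.996345
x = r cos θ + √(L² − h²) = -0.418858 + √(13689.0 − 528.8319) = -0.418858 + 114.717776 = 114.298918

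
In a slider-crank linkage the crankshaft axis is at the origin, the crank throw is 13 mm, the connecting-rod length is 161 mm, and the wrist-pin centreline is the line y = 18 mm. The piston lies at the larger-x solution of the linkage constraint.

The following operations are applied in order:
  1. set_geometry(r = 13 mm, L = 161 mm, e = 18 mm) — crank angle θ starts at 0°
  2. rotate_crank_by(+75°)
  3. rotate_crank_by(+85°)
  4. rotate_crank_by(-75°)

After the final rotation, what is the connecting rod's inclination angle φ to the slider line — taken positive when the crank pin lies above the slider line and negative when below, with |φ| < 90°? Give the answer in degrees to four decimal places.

set_geometry: r = 13 mm, L = 161 mm, e = 18 mm; θ ← 0°
rotate_crank_by(+75°): θ ← 0° +75° = 75°
rotate_crank_by(+85°): θ ← 75° +85° = 160°
rotate_crank_by(-75°): θ ← 160° -75° = 85°
crank pin P = (r cos θ, r sin θ) = (1.133025, 12.950531)
h = r sin θ − e = 12.950531 − 18 = -5.049469
sin φ = h / L = -5.049469 / 161 = -0.03136316
φ = arcsin(-0.03136316) = -1.797271°

-1.7973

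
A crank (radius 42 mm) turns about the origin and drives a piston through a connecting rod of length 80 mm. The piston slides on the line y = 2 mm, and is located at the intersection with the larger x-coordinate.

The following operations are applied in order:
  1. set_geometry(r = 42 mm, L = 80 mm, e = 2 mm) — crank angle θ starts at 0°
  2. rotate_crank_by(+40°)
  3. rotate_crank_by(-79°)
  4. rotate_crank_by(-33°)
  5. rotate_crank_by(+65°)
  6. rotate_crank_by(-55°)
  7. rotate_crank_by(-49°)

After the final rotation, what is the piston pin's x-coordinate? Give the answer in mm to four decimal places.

set_geometry: r = 42 mm, L = 80 mm, e = 2 mm; θ ← 0°
rotate_crank_by(+40°): θ ← 0° +40° = 40°
rotate_crank_by(-79°): θ ← 40° -79° = -39°
rotate_crank_by(-33°): θ ← -39° -33° = -72°
rotate_crank_by(+65°): θ ← -72° +65° = -7°
rotate_crank_by(-55°): θ ← -7° -55° = -62°
rotate_crank_by(-49°): θ ← -62° -49° = -111°
crank pin P = (r cos θ, r sin θ) = (-15.051454, -39.210378)
h = r sin θ − e = -39.210378 − 2 = -41.210378
x = r cos θ + √(L² − h²) = -15.051454 + √(6400.0 − 1698.2952) = -15.051454 + 68.568978 = 53.517524

53.5175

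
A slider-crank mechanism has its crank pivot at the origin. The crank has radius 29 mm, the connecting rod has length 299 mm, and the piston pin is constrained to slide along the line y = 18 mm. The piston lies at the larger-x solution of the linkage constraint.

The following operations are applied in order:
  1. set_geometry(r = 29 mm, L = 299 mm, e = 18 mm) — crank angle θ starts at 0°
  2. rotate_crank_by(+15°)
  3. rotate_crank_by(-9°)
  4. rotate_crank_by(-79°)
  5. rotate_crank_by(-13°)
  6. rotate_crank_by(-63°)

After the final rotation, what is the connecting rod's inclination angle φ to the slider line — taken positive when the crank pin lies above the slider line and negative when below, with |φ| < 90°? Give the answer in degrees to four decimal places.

-6.3242

set_geometry: r = 29 mm, L = 299 mm, e = 18 mm; θ ← 0°
rotate_crank_by(+15°): θ ← 0° +15° = 15°
rotate_crank_by(-9°): θ ← 15° -9° = 6°
rotate_crank_by(-79°): θ ← 6° -79° = -73°
rotate_crank_by(-13°): θ ← -73° -13° = -86°
rotate_crank_by(-63°): θ ← -86° -63° = -149°
crank pin P = (r cos θ, r sin θ) = (-24.857852, -14.936104)
h = r sin θ − e = -14.936104 − 18 = -32.936104
sin φ = h / L = -32.936104 / 299 = -0.11015419
φ = arcsin(-0.11015419) = -6.324204°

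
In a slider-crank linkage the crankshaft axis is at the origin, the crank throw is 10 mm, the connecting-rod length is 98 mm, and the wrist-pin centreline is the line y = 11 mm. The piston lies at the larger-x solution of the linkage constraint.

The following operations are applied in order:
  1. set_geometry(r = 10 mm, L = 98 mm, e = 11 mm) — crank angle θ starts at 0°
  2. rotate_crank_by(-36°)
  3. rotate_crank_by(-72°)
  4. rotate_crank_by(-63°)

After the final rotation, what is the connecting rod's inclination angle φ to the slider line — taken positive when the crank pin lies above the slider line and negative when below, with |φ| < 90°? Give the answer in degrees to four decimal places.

set_geometry: r = 10 mm, L = 98 mm, e = 11 mm; θ ← 0°
rotate_crank_by(-36°): θ ← 0° -36° = -36°
rotate_crank_by(-72°): θ ← -36° -72° = -108°
rotate_crank_by(-63°): θ ← -108° -63° = -171°
crank pin P = (r cos θ, r sin θ) = (-9.876883, -1.564345)
h = r sin θ − e = -1.564345 − 11 = -12.564345
sin φ = h / L = -12.564345 / 98 = -0.12820760
φ = arcsin(-0.12820760) = -7.366029°

-7.3660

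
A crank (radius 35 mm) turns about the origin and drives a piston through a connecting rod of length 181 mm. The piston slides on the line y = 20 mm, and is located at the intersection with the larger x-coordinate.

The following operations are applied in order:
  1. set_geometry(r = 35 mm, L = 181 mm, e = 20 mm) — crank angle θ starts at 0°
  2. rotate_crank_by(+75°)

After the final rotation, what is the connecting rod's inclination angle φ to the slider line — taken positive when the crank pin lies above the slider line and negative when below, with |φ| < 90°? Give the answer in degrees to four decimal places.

4.3750

set_geometry: r = 35 mm, L = 181 mm, e = 20 mm; θ ← 0°
rotate_crank_by(+75°): θ ← 0° +75° = 75°
crank pin P = (r cos θ, r sin θ) = (9.058667, 33.807404)
h = r sin θ − e = 33.807404 − 20 = 13.807404
sin φ = h / L = 13.807404 / 181 = 0.07628400
φ = arcsin(0.07628400) = 4.375001°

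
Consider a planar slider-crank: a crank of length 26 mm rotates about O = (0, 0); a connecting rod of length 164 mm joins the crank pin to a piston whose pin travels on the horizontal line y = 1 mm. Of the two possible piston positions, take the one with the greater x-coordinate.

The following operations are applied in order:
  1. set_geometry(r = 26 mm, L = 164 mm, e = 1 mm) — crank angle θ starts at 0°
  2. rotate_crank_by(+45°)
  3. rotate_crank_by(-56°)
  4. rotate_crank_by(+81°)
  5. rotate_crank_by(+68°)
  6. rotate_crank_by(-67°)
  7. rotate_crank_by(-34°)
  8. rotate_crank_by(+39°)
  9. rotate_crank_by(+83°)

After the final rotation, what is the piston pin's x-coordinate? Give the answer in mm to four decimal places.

139.5159

set_geometry: r = 26 mm, L = 164 mm, e = 1 mm; θ ← 0°
rotate_crank_by(+45°): θ ← 0° +45° = 45°
rotate_crank_by(-56°): θ ← 45° -56° = -11°
rotate_crank_by(+81°): θ ← -11° +81° = 70°
rotate_crank_by(+68°): θ ← 70° +68° = 138°
rotate_crank_by(-67°): θ ← 138° -67° = 71°
rotate_crank_by(-34°): θ ← 71° -34° = 37°
rotate_crank_by(+39°): θ ← 37° +39° = 76°
rotate_crank_by(+83°): θ ← 76° +83° = 159°
crank pin P = (r cos θ, r sin θ) = (-24.273091, 9.317567)
h = r sin θ − e = 9.317567 − 1 = 8.317567
x = r cos θ + √(L² − h²) = -24.273091 + √(26896.0 − 69.1819) = -24.273091 + 163.788944 = 139.515853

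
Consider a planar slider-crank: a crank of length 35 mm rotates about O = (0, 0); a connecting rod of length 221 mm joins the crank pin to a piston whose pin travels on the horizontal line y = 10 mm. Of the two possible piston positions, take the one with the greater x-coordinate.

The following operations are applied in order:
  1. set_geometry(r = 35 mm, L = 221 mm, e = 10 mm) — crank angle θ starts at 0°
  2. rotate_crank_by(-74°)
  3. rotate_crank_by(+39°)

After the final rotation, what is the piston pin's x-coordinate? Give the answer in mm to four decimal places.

247.6143

set_geometry: r = 35 mm, L = 221 mm, e = 10 mm; θ ← 0°
rotate_crank_by(-74°): θ ← 0° -74° = -74°
rotate_crank_by(+39°): θ ← -74° +39° = -35°
crank pin P = (r cos θ, r sin θ) = (28.670322, -20.075175)
h = r sin θ − e = -20.075175 − 10 = -30.075175
x = r cos θ + √(L² − h²) = 28.670322 + √(48841.0 − 904.5162) = 28.670322 + 218.944020 = 247.614341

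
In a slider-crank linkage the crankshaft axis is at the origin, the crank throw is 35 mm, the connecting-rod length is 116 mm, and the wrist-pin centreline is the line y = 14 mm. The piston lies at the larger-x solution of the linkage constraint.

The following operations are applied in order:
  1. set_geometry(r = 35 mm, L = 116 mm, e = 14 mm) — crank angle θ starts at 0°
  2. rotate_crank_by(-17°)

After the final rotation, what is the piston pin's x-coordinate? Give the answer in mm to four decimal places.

146.9112

set_geometry: r = 35 mm, L = 116 mm, e = 14 mm; θ ← 0°
rotate_crank_by(-17°): θ ← 0° -17° = -17°
crank pin P = (r cos θ, r sin θ) = (33.470666, -10.233010)
h = r sin θ − e = -10.233010 − 14 = -24.233010
x = r cos θ + √(L² − h²) = 33.470666 + √(13456.0 − 587.2388) = 33.470666 + 113.440563 = 146.911229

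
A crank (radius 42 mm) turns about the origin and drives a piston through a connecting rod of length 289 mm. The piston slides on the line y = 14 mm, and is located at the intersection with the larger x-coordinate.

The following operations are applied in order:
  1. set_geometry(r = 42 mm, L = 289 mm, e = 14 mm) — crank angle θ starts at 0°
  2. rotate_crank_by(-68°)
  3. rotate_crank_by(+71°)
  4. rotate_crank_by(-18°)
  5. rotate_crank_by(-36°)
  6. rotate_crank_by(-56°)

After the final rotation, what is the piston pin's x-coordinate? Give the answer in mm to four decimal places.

set_geometry: r = 42 mm, L = 289 mm, e = 14 mm; θ ← 0°
rotate_crank_by(-68°): θ ← 0° -68° = -68°
rotate_crank_by(+71°): θ ← -68° +71° = 3°
rotate_crank_by(-18°): θ ← 3° -18° = -15°
rotate_crank_by(-36°): θ ← -15° -36° = -51°
rotate_crank_by(-56°): θ ← -51° -56° = -107°
crank pin P = (r cos θ, r sin θ) = (-12.279612, -40.164800)
h = r sin θ − e = -40.164800 − 14 = -54.164800
x = r cos θ + √(L² − h²) = -12.279612 + √(83521.0 − 2933.8255) = -12.279612 + 283.878802 = 271.599191

271.5992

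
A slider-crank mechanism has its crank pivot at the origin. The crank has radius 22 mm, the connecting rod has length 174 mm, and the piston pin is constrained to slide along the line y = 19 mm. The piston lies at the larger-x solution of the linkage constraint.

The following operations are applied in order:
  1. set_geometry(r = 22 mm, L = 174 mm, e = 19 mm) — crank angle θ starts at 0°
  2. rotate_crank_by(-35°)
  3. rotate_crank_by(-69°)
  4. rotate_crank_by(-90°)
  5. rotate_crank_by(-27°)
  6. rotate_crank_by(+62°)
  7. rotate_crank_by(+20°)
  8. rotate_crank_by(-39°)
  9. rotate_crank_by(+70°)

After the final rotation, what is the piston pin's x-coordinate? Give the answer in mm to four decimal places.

162.5596

set_geometry: r = 22 mm, L = 174 mm, e = 19 mm; θ ← 0°
rotate_crank_by(-35°): θ ← 0° -35° = -35°
rotate_crank_by(-69°): θ ← -35° -69° = -104°
rotate_crank_by(-90°): θ ← -104° -90° = -194°
rotate_crank_by(-27°): θ ← -194° -27° = -221°
rotate_crank_by(+62°): θ ← -221° +62° = -159°
rotate_crank_by(+20°): θ ← -159° +20° = -139°
rotate_crank_by(-39°): θ ← -139° -39° = -178°
rotate_crank_by(+70°): θ ← -178° +70° = -108°
crank pin P = (r cos θ, r sin θ) = (-6.798374, -20.923243)
h = r sin θ − e = -20.923243 − 19 = -39.923243
x = r cos θ + √(L² − h²) = -6.798374 + √(30276.0 − 1593.8654) = -6.798374 + 169.358007 = 162.559633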